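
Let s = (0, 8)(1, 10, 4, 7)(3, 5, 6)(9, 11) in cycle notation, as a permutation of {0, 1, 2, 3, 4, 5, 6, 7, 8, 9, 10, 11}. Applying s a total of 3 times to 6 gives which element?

6

6 lies in the 3-cycle (3, 5, 6).
On a 3-cycle, s^3 is the identity, so s^3 = s^0 there (3 ≡ 0 mod 3).
So s^3(6) = 6.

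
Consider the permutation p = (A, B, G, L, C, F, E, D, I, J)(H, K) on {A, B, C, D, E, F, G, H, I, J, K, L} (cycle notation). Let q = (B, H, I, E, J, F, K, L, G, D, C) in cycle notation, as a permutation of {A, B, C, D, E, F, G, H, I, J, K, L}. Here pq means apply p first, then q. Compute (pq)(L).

B

p(L) = C, then q(C) = B; composing gives (pq)(L) = B.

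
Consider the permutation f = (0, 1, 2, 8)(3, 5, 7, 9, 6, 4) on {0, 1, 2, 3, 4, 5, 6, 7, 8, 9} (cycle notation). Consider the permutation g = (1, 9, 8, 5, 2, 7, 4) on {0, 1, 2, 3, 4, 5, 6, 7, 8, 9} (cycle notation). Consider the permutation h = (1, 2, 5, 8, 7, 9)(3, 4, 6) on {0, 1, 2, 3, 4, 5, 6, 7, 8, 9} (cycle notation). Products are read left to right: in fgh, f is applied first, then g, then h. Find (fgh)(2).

Chase 2: f(2) = 8; g(8) = 5; h(5) = 8. Hence (fgh)(2) = 8.

8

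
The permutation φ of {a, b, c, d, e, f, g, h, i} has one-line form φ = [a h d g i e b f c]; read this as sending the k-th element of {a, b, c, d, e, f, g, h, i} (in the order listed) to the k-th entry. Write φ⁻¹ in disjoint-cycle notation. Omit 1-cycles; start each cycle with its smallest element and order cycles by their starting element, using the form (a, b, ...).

The cycle decomposition of φ is (b, h, f, e, i, c, d, g).
The inverse reverses every cycle; in canonical form, φ⁻¹ = (b, g, d, c, i, e, f, h).

(b, g, d, c, i, e, f, h)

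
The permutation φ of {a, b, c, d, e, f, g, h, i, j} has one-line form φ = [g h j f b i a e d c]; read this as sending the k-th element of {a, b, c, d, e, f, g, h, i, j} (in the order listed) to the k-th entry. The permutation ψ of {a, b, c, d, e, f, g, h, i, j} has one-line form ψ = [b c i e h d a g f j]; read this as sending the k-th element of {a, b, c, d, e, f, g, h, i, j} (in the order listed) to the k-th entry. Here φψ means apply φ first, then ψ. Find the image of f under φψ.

(φψ)(f) = ψ(φ(f)). φ(f) = i, then ψ(i) = f. So (φψ)(f) = f.

f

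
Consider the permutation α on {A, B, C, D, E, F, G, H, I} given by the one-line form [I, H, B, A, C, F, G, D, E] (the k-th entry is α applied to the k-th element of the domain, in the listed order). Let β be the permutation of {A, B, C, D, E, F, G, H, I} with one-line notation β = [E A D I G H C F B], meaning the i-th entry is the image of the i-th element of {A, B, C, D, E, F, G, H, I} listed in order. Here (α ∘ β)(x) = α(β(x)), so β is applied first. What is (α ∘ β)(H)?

β(H) = F, then α(F) = F; composing gives (α ∘ β)(H) = F.

F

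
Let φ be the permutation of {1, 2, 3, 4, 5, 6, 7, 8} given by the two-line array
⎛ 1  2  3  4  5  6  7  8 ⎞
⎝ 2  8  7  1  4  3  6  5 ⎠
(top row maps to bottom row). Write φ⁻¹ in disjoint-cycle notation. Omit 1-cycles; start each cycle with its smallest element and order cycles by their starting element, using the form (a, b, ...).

First write φ in disjoint cycles: (1, 2, 8, 5, 4)(3, 7, 6).
The inverse reverses every cycle; in canonical form, φ⁻¹ = (1, 4, 5, 8, 2)(3, 6, 7).

(1, 4, 5, 8, 2)(3, 6, 7)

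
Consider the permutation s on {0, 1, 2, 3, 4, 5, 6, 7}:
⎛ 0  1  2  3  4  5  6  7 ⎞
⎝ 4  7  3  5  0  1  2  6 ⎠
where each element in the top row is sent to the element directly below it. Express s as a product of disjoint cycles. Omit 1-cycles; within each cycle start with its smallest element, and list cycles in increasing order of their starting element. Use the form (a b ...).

From 0: 0 → 4 → 0, closing the cycle (0 4).
Continuing from each remaining unvisited element yields (0 4)(1 7 6 2 3 5).

(0 4)(1 7 6 2 3 5)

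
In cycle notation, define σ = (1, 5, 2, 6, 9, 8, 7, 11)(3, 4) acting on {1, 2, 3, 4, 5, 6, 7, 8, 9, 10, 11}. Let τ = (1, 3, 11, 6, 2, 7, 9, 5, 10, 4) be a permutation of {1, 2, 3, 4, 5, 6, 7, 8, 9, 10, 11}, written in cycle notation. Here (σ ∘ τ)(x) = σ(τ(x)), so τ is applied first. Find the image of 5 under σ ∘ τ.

10

First apply τ: τ(5) = 10, then σ(10) = 10. Thus (σ ∘ τ)(5) = 10.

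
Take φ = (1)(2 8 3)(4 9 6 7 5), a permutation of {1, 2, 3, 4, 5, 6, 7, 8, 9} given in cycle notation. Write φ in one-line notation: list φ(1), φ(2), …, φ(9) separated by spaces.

Image by image: 1↦1, 2↦8, 3↦2, 4↦9, 5↦4, 6↦7, 7↦5, 8↦3, 9↦6.
Listing these in domain order gives 1 8 2 9 4 7 5 3 6.

1 8 2 9 4 7 5 3 6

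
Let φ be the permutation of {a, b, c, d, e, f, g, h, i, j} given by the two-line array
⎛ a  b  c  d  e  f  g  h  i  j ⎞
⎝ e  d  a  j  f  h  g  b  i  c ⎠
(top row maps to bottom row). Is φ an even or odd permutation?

odd

In disjoint-cycle form the cycle lengths are 8, 1, 1.
A cycle of length ℓ contributes ℓ−1 transpositions, so φ is a product of 7 transpositions — odd.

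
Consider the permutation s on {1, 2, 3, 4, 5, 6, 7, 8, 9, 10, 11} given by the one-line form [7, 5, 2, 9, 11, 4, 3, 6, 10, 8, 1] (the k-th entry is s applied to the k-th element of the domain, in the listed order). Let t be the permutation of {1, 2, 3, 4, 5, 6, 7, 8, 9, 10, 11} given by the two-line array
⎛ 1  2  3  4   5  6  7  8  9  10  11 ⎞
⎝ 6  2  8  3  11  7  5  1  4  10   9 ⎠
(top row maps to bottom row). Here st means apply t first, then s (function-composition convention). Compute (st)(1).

First apply t: t(1) = 6, then s(6) = 4. Thus (st)(1) = 4.

4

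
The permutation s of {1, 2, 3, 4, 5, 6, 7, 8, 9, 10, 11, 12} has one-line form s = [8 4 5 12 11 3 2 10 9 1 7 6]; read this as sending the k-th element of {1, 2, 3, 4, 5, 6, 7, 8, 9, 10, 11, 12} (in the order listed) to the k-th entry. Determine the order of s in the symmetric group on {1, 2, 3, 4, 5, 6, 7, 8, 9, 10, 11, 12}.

Decomposing into disjoint cycles gives cycle lengths 8, 3, 1.
Since disjoint cycles commute, ord(s) = lcm(8, 3) = 24.

24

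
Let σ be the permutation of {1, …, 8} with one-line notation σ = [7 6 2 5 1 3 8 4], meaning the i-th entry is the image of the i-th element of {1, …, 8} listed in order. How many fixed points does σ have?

0

No element satisfies σ(x) = x, so there are 0 fixed points.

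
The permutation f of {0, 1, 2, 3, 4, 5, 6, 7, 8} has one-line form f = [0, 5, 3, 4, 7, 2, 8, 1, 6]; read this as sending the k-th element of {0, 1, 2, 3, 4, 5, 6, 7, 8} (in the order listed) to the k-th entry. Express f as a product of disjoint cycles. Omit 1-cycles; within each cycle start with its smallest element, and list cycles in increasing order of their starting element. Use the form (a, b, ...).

(1, 5, 2, 3, 4, 7)(6, 8)

Iterating f from 1 gives 1 → 5 → 2 → 3 → 4 → 7 → 1; that is the 6-cycle (1, 5, 2, 3, 4, 7).
Repeating from the next unused element and collecting all non-trivial cycles gives (1, 5, 2, 3, 4, 7)(6, 8).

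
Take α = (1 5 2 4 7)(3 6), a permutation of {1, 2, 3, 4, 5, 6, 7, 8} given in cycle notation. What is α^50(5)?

5

5 lies in the 5-cycle (1 5 2 4 7).
Powers repeat with period 5 on this cycle, and 50 mod 5 = 0, so α^50(5) = α^0(5).
So α^50(5) = 5.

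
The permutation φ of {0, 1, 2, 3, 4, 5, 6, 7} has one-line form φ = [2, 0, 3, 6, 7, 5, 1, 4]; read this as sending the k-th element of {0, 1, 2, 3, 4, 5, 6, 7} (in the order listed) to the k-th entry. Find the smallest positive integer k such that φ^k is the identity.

10

The disjoint-cycle form of φ has cycle lengths 5, 2, 1.
Since disjoint cycles commute, ord(φ) = lcm(5, 2) = 10.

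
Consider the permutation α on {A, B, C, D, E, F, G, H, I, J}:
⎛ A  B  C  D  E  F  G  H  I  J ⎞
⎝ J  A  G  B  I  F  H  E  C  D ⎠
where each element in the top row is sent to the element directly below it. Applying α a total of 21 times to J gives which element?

D

Tracing J → D → … returns to J after 4 steps, so J lies in a 4-cycle (A, J, D, B).
Powers repeat with period 4 on this cycle, and 21 mod 4 = 1, so α^21(J) = α^1(J).
Stepping 1 place around the cycle: J → D.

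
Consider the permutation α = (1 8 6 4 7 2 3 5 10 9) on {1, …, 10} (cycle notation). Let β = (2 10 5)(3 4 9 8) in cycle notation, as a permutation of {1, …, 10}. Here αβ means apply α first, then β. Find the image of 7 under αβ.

α(7) = 2, then β(2) = 10; composing gives (αβ)(7) = 10.

10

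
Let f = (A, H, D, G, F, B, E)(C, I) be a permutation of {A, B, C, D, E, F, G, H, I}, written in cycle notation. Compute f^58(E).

H

E lies in the 7-cycle (A, H, D, G, F, B, E).
Since the cycle has length 7, f^58 acts on it the same as f^2 (58 mod 7 = 2).
Advancing 2 steps from E: E → A → H.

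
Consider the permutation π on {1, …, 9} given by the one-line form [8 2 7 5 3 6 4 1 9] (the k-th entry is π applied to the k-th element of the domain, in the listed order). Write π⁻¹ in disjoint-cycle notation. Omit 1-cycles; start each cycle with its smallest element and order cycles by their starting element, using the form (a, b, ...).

(1, 8)(3, 5, 4, 7)

The cycle decomposition of π is (1, 8)(3, 7, 4, 5).
The inverse reverses every cycle; in canonical form, π⁻¹ = (1, 8)(3, 5, 4, 7).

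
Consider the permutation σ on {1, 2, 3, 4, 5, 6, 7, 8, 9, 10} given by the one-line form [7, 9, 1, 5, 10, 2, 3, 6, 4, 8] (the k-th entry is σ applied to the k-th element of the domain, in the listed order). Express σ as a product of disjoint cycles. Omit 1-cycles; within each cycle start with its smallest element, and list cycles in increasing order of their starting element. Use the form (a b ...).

(1 7 3)(2 9 4 5 10 8 6)

From 1: 1 → 7 → 3 → 1, closing the cycle (1 7 3).
Repeating from the next unused element and collecting all non-trivial cycles gives (1 7 3)(2 9 4 5 10 8 6).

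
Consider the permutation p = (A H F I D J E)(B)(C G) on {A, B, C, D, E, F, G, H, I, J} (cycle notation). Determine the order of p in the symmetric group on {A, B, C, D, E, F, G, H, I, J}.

The cycle type of p is (7, 2, 1).
Since disjoint cycles commute, ord(p) = lcm(7, 2) = 14.

14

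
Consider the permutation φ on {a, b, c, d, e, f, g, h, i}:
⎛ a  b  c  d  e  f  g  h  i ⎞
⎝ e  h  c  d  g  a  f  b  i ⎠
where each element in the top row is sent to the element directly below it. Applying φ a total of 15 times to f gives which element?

g

Tracing f → a → … returns to f after 4 steps, so f lies in a 4-cycle (a e g f).
Powers repeat with period 4 on this cycle, and 15 mod 4 = 3, so φ^15(f) = φ^3(f).
Stepping 3 places around the cycle: f → a → e → g.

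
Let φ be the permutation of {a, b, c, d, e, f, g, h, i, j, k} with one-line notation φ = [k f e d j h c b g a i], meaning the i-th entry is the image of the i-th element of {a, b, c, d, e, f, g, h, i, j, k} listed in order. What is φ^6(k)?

a

Tracing k → i → … returns to k after 7 steps, so k lies in a 7-cycle (a k i g c e j).
Stepping 6 places around the cycle: k → i → g → c → e → j → a.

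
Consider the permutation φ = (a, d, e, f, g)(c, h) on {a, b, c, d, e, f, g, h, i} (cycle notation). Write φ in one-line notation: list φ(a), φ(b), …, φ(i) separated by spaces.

Image by image: a→d, b→b, c→h, d→e, e→f, f→g, g→a, h→c, i→i.
Listing these in domain order gives d b h e f g a c i.

d b h e f g a c i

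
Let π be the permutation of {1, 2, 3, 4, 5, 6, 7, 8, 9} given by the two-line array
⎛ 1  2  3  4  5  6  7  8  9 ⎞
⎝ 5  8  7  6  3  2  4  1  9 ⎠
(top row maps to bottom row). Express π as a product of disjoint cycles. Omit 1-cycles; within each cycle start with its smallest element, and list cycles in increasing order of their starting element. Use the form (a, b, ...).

From 1: 1 → 5 → 3 → 7 → 4 → 6 → 2 → 8 → 1, closing the cycle (1, 5, 3, 7, 4, 6, 2, 8).
Continuing from each remaining unvisited element yields (1, 5, 3, 7, 4, 6, 2, 8).

(1, 5, 3, 7, 4, 6, 2, 8)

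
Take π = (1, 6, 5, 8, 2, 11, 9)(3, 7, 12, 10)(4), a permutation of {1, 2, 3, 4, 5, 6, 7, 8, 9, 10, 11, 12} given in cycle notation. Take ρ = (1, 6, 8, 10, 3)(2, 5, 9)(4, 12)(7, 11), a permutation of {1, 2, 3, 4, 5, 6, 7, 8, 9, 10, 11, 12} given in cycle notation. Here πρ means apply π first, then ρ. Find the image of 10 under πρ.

π(10) = 3, then ρ(3) = 1; composing gives (πρ)(10) = 1.

1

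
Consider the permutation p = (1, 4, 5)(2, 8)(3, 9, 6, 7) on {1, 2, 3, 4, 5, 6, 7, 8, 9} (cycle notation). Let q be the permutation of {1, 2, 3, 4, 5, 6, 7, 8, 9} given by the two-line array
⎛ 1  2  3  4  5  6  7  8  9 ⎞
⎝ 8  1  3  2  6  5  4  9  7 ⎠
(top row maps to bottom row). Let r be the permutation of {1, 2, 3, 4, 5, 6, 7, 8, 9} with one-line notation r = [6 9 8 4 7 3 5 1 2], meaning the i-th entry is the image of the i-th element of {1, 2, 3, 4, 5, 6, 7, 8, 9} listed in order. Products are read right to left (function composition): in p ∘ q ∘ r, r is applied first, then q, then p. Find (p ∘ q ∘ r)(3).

6

Chase 3: r(3) = 8; q(8) = 9; p(9) = 6. Hence (p ∘ q ∘ r)(3) = 6.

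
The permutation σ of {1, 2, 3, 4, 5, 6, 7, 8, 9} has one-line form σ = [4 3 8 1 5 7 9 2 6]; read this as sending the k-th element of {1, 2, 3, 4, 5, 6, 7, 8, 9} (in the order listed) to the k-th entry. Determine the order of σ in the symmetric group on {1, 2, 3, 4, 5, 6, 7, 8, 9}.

6

The disjoint-cycle form of σ has cycle lengths 3, 3, 2, 1.
Since disjoint cycles commute, ord(σ) = lcm(3, 3, 2) = 6.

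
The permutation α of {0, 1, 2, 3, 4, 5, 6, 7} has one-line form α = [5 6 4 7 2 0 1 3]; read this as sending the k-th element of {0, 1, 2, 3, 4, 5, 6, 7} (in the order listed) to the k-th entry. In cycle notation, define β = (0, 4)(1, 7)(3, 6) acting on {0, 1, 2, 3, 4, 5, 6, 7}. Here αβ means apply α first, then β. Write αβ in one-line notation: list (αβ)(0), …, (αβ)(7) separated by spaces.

5 3 0 1 2 4 7 6

Chase each element through α then β: 0 → 5 → 5; 1 → 6 → 3; 2 → 4 → 0; 3 → 7 → 1; 4 → 2 → 2; 5 → 0 → 4; 6 → 1 → 7; 7 → 3 → 6.
Collecting the images, αβ = [5 3 0 1 2 4 7 6].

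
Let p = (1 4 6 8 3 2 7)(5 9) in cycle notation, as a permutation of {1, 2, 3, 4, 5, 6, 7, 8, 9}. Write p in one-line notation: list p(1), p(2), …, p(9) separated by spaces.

4 7 2 6 9 8 1 3 5

Each element maps to the next entry in its cycle (wrapping to the front): 1↦4, 2↦7, 3↦2, 4↦6, 5↦9, 6↦8, 7↦1, 8↦3, 9↦5.
Listing these in domain order gives 4 7 2 6 9 8 1 3 5.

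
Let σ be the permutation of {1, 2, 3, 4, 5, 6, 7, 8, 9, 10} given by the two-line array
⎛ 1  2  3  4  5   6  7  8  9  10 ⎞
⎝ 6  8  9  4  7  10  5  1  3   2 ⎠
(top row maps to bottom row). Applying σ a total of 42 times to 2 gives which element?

Tracing 2 → 8 → … returns to 2 after 5 steps, so 2 lies in a 5-cycle (1, 6, 10, 2, 8).
Since the cycle has length 5, σ^42 acts on it the same as σ^2 (42 mod 5 = 2).
Stepping 2 places around the cycle: 2 → 8 → 1.

1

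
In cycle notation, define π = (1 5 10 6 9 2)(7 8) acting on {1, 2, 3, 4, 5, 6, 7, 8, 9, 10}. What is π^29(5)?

1

5 lies in the 6-cycle (1 5 10 6 9 2).
Powers repeat with period 6 on this cycle, and 29 mod 6 = 5, so π^29(5) = π^5(5).
Advancing 5 steps from 5: 5 → 10 → 6 → 9 → 2 → 1.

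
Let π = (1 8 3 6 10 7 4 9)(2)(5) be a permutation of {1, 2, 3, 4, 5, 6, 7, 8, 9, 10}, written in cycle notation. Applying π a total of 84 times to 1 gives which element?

1 lies in the 8-cycle (1 8 3 6 10 7 4 9).
On an 8-cycle, π^8 is the identity, so π^84 = π^4 there (84 ≡ 4 mod 8).
Advancing 4 steps from 1: 1 → 8 → 3 → 6 → 10.

10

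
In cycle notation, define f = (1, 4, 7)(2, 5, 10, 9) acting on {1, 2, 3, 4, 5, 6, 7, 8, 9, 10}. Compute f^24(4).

4

4 lies in the 3-cycle (1, 4, 7).
Since the cycle has length 3, f^24 acts on it the same as f^0 (24 mod 3 = 0).
So f^24(4) = 4.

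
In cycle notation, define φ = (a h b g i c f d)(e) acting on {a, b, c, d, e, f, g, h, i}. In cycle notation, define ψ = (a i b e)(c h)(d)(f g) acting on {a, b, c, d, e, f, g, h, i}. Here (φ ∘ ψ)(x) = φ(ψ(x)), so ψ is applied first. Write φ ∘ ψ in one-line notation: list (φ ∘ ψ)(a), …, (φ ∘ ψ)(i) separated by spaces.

c e b a h i d f g

(φ ∘ ψ)(x) = φ(ψ(x)). Computing each image: φ(ψ(a)) = φ(i) = c, φ(ψ(b)) = φ(e) = e, φ(ψ(c)) = φ(h) = b, φ(ψ(d)) = φ(d) = a, φ(ψ(e)) = φ(a) = h, φ(ψ(f)) = φ(g) = i, φ(ψ(g)) = φ(f) = d, φ(ψ(h)) = φ(c) = f, φ(ψ(i)) = φ(b) = g.
Hence φ ∘ ψ = [c e b a h i d f g].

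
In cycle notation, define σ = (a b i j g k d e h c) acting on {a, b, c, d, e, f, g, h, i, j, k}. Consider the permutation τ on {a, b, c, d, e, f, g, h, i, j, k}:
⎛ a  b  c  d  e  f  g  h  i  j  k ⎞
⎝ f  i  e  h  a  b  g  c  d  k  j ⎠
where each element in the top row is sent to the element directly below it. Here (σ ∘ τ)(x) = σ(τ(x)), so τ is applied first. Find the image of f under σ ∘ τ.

i

First apply τ: τ(f) = b, then σ(b) = i. Thus (σ ∘ τ)(f) = i.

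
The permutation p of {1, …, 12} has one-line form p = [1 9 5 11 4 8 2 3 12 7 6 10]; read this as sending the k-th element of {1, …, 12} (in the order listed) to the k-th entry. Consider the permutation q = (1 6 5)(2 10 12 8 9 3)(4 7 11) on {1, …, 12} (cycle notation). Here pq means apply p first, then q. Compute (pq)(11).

5

p(11) = 6, then q(6) = 5; composing gives (pq)(11) = 5.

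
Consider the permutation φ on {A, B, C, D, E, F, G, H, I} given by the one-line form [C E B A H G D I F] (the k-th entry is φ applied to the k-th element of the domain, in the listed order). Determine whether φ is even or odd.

In disjoint-cycle form the cycle lengths are 9.
A cycle of length ℓ contributes ℓ−1 transpositions, so φ is a product of 8 transpositions — even.

even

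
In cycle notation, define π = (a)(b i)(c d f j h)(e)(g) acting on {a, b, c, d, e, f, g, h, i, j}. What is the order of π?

10

The disjoint cycles have lengths 5, 2, 1, 1, 1.
The order of π is the least common multiple of its cycle lengths: lcm(5, 2) = 10.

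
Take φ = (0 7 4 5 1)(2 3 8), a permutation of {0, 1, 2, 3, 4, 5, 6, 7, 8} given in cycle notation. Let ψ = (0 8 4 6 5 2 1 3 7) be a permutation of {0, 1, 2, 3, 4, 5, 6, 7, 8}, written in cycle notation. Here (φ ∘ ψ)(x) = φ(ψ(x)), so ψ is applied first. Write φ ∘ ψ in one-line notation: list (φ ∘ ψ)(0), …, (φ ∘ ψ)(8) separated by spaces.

2 8 0 4 6 3 1 7 5

For each element, apply ψ then φ: 0 → 8 → 2; 1 → 3 → 8; 2 → 1 → 0; 3 → 7 → 4; 4 → 6 → 6; 5 → 2 → 3; 6 → 5 → 1; 7 → 0 → 7; 8 → 4 → 5.
Collecting the images, φ ∘ ψ = [2 8 0 4 6 3 1 7 5].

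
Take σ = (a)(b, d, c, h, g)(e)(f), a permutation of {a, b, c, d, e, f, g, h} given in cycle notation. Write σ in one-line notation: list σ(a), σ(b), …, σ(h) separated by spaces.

a d h c e f b g

Each element maps to the next entry in its cycle (wrapping to the front): a→a, b→d, c→h, d→c, e→e, f→f, g→b, h→g.
So the one-line form is a d h c e f b g.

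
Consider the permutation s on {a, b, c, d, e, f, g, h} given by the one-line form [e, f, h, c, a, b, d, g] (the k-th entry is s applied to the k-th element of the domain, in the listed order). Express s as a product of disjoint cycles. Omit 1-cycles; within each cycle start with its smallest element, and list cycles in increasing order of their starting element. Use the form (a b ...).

(a e)(b f)(c h g d)

From a: a → e → a, closing the cycle (a e).
Continuing from each remaining unvisited element yields (a e)(b f)(c h g d).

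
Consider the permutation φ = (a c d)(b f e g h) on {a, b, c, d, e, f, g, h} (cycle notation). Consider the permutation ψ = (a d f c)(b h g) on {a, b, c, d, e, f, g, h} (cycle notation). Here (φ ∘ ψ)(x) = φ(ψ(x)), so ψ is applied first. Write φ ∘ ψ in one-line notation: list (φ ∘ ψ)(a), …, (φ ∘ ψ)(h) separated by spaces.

a b c e g d f h

(φ ∘ ψ)(x) = φ(ψ(x)). Computing each image: φ(ψ(a)) = φ(d) = a, φ(ψ(b)) = φ(h) = b, φ(ψ(c)) = φ(a) = c, φ(ψ(d)) = φ(f) = e, φ(ψ(e)) = φ(e) = g, φ(ψ(f)) = φ(c) = d, φ(ψ(g)) = φ(b) = f, φ(ψ(h)) = φ(g) = h.
Hence φ ∘ ψ = [a b c e g d f h].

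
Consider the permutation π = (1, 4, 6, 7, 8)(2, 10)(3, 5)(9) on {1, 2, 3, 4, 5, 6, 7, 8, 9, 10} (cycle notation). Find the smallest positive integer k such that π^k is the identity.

10

The cycle type of π is (5, 2, 2, 1).
The order is lcm(5, 2, 2) = 10.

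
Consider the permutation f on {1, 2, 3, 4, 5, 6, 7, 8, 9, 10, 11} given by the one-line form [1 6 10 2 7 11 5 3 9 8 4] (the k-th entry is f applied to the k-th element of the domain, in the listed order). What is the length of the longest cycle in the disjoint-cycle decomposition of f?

Decomposing into disjoint cycles gives (2 6 11 4)(3 10 8)(5 7); the longest has length 4.

4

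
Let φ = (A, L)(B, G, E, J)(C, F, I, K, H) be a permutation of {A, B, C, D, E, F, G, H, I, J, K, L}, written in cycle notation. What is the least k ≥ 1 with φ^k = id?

The cycle type of φ is (5, 4, 2, 1).
Since disjoint cycles commute, ord(φ) = lcm(5, 4, 2) = 20.

20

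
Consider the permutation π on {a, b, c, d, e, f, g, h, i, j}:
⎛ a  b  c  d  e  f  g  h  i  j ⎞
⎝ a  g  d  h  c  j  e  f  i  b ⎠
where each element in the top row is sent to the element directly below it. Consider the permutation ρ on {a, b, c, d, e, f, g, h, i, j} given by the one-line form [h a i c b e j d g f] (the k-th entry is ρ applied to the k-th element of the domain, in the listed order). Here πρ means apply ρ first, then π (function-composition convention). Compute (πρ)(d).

ρ(d) = c, then π(c) = d; composing gives (πρ)(d) = d.

d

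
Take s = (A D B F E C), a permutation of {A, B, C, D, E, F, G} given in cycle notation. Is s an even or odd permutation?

The cycle lengths are 6, 1.
A cycle is odd iff its length is even; s has 1 even-length cycle, so sgn(s) = (−1)^1 and s is odd.

odd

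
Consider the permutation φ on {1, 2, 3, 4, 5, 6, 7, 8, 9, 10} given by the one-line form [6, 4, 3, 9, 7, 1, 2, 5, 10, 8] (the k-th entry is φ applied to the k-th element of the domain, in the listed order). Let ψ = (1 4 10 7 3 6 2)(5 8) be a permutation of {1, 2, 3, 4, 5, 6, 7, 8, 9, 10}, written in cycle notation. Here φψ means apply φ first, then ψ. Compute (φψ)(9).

7

First apply φ: φ(9) = 10, then ψ(10) = 7. Thus (φψ)(9) = 7.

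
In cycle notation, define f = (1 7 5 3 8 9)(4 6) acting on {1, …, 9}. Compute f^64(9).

3

9 lies in the 6-cycle (1 7 5 3 8 9).
On a 6-cycle, f^6 is the identity, so f^64 = f^4 there (64 ≡ 4 mod 6).
Advancing 4 steps from 9: 9 → 1 → 7 → 5 → 3.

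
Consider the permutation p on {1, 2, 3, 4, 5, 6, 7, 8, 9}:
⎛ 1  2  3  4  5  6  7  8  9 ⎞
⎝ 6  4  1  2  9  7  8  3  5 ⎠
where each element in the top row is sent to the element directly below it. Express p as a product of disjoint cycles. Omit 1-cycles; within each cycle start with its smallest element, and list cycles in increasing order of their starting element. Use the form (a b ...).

Start at 1 and follow images: 1 → 6 → 7 → 8 → 3 → 1, giving the cycle (1 6 7 8 3).
Continuing from each remaining unvisited element yields (1 6 7 8 3)(2 4)(5 9).

(1 6 7 8 3)(2 4)(5 9)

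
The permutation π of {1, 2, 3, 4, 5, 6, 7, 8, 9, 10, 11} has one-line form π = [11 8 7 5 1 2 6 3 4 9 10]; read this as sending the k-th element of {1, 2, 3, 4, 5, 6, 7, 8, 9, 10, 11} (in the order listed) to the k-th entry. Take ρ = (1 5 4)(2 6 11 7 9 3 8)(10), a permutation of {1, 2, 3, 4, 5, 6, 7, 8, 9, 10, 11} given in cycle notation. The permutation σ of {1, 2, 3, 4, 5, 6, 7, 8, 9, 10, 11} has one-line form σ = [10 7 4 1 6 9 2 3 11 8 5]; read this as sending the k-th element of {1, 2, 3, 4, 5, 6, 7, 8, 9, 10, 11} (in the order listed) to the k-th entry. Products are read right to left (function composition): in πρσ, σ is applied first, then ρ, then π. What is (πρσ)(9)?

Chase 9: σ(9) = 11; ρ(11) = 7; π(7) = 6. Hence (πρσ)(9) = 6.

6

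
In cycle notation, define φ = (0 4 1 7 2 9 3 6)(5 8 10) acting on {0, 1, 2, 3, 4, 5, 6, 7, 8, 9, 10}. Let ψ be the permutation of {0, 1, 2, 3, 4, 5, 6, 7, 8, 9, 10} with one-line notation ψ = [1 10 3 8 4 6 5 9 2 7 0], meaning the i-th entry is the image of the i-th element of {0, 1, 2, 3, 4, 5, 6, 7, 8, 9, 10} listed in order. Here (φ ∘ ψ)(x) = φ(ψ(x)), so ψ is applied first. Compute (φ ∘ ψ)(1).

5

ψ(1) = 10, then φ(10) = 5; composing gives (φ ∘ ψ)(1) = 5.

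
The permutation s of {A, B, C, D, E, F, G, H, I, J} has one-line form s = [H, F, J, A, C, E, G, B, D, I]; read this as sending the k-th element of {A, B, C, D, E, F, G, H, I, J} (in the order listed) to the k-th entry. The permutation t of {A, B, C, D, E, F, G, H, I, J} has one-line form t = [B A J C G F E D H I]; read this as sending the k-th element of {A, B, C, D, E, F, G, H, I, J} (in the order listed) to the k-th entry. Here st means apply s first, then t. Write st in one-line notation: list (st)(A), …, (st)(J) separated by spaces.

(st)(x) = t(s(x)). Computing each image: t(s(A)) = t(H) = D, t(s(B)) = t(F) = F, t(s(C)) = t(J) = I, t(s(D)) = t(A) = B, t(s(E)) = t(C) = J, t(s(F)) = t(E) = G, t(s(G)) = t(G) = E, t(s(H)) = t(B) = A, t(s(I)) = t(D) = C, t(s(J)) = t(I) = H.
Hence st = [D F I B J G E A C H].

D F I B J G E A C H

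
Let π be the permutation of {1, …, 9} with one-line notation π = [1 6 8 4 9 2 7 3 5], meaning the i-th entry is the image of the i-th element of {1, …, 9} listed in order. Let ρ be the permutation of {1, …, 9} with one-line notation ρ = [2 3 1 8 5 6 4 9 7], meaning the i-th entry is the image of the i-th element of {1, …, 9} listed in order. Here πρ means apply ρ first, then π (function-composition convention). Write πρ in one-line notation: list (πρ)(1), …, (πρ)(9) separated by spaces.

For each element, apply ρ then π: 1 → 2 → 6; 2 → 3 → 8; 3 → 1 → 1; 4 → 8 → 3; 5 → 5 → 9; 6 → 6 → 2; 7 → 4 → 4; 8 → 9 → 5; 9 → 7 → 7.
So πρ in one-line form is 6 8 1 3 9 2 4 5 7.

6 8 1 3 9 2 4 5 7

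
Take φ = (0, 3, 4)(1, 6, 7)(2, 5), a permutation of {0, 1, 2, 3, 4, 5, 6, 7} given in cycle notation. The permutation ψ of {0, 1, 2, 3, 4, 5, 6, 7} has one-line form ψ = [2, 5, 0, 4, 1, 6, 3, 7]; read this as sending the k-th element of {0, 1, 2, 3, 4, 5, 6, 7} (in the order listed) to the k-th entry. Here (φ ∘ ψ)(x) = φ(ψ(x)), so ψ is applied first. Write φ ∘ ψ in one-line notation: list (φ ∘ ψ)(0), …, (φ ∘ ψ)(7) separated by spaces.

5 2 3 0 6 7 4 1

(φ ∘ ψ)(x) = φ(ψ(x)). Computing each image: φ(ψ(0)) = φ(2) = 5, φ(ψ(1)) = φ(5) = 2, φ(ψ(2)) = φ(0) = 3, φ(ψ(3)) = φ(4) = 0, φ(ψ(4)) = φ(1) = 6, φ(ψ(5)) = φ(6) = 7, φ(ψ(6)) = φ(3) = 4, φ(ψ(7)) = φ(7) = 1.
Hence φ ∘ ψ = [5 2 3 0 6 7 4 1].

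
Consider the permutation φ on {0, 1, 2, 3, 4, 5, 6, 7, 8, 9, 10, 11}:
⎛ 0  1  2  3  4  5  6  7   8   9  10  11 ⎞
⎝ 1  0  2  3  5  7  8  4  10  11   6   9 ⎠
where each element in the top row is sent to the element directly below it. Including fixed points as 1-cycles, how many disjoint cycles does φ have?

6

The cycle decomposition is (0, 1)(2)(3)(4, 5, 7)(6, 8, 10)(9, 11), which has 6 cycles (counting 1-cycles).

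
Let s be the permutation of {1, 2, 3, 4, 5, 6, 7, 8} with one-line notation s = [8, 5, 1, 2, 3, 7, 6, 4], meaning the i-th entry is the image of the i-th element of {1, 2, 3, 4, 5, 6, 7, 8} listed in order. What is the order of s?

Decomposing into disjoint cycles gives cycle lengths 6, 2.
Since disjoint cycles commute, ord(s) = lcm(6, 2) = 6.

6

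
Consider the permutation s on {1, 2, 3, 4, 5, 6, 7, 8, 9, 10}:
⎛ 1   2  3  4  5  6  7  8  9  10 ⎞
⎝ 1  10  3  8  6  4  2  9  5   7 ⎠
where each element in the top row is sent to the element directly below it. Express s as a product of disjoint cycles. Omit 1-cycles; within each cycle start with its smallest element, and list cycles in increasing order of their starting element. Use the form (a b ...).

From 2: 2 → 10 → 7 → 2, closing the cycle (2 10 7).
Repeating from the next unused element and collecting all non-trivial cycles gives (2 10 7)(4 8 9 5 6).

(2 10 7)(4 8 9 5 6)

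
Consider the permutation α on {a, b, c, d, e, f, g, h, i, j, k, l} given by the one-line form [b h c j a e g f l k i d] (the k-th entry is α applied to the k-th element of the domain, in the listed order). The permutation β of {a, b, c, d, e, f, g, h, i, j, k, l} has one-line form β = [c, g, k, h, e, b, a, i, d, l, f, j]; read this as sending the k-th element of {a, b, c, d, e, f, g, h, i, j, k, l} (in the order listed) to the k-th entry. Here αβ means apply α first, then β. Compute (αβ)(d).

l

First apply α: α(d) = j, then β(j) = l. Thus (αβ)(d) = l.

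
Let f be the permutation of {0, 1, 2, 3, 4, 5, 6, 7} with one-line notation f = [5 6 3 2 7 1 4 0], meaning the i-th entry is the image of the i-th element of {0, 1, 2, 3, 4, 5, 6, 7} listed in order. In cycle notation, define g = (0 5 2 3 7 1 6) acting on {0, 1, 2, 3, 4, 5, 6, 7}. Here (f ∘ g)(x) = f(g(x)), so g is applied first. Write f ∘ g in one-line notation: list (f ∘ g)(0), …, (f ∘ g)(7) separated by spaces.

For each element, apply g then f: 0 → 5 → 1; 1 → 6 → 4; 2 → 3 → 2; 3 → 7 → 0; 4 → 4 → 7; 5 → 2 → 3; 6 → 0 → 5; 7 → 1 → 6.
So f ∘ g in one-line form is 1 4 2 0 7 3 5 6.

1 4 2 0 7 3 5 6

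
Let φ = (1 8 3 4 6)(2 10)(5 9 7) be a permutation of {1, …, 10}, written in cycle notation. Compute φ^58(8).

6

8 lies in the 5-cycle (1 8 3 4 6).
Since the cycle has length 5, φ^58 acts on it the same as φ^3 (58 mod 5 = 3).
Advancing 3 steps from 8: 8 → 3 → 4 → 6.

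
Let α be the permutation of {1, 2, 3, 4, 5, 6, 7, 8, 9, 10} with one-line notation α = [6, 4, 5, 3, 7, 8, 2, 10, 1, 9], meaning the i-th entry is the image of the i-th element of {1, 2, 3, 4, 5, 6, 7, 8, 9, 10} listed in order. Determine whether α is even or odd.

In disjoint-cycle form the cycle lengths are 5, 5.
A cycle is odd iff its length is even; α has 0 even-length cycles, so sgn(α) = (−1)^0 and α is even.

even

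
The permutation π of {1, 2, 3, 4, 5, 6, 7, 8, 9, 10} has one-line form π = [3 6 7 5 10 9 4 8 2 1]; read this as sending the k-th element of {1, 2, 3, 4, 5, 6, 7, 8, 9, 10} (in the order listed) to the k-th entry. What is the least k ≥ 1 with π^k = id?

Decomposing into disjoint cycles gives cycle lengths 6, 3, 1.
The order is lcm(6, 3) = 6.

6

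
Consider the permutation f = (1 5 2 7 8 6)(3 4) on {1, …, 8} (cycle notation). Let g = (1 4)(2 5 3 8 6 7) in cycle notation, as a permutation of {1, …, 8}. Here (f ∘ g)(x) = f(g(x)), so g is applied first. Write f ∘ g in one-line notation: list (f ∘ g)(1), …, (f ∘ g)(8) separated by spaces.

3 2 6 5 4 8 7 1

For each element, apply g then f: 1 → 4 → 3; 2 → 5 → 2; 3 → 8 → 6; 4 → 1 → 5; 5 → 3 → 4; 6 → 7 → 8; 7 → 2 → 7; 8 → 6 → 1.
Collecting the images, f ∘ g = [3 2 6 5 4 8 7 1].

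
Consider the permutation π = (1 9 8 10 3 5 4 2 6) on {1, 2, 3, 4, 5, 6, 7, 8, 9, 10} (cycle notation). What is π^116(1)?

6

1 lies in the 9-cycle (1 9 8 10 3 5 4 2 6).
Powers repeat with period 9 on this cycle, and 116 mod 9 = 8, so π^116(1) = π^8(1).
Advancing 8 steps from 1: 1 → 9 → 8 → 10 → 3 → 5 → 4 → 2 → 6.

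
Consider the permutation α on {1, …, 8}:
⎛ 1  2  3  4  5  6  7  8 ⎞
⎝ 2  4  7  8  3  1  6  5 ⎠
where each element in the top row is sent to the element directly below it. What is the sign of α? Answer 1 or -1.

-1

In disjoint-cycle form the cycle lengths are 8.
A cycle is odd iff its length is even; α has 1 even-length cycle, so sgn(α) = (−1)^1 and α is odd.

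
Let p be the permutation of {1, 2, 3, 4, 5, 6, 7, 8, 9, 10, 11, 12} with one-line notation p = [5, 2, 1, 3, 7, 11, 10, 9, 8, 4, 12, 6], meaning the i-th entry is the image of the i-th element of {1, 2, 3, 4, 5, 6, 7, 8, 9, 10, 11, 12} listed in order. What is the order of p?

The disjoint-cycle form of p has cycle lengths 6, 3, 2, 1.
The order of p is the least common multiple of its cycle lengths: lcm(6, 3, 2) = 6.

6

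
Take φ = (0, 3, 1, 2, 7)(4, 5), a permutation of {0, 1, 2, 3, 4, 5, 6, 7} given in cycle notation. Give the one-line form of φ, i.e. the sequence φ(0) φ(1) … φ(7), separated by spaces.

Image by image: 0↦3, 1↦2, 2↦7, 3↦1, 4↦5, 5↦4, 6↦6, 7↦0.
Listing these in domain order gives 3 2 7 1 5 4 6 0.

3 2 7 1 5 4 6 0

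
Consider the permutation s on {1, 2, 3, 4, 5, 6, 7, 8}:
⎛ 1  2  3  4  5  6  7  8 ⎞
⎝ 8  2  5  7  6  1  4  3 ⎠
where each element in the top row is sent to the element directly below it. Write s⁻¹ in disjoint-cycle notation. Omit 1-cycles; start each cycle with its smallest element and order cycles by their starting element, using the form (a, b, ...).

First write s in disjoint cycles: (1, 8, 3, 5, 6)(4, 7).
Reversing each cycle (and rotating so the smallest element leads) gives s⁻¹ = (1, 6, 5, 3, 8)(4, 7).

(1, 6, 5, 3, 8)(4, 7)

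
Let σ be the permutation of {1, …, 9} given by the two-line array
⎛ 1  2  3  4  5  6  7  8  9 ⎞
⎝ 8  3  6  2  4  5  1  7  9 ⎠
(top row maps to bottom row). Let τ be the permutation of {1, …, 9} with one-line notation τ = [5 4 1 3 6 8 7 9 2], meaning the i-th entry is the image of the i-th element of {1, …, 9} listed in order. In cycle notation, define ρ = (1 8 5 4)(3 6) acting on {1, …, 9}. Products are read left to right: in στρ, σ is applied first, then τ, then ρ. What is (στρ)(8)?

7

(στρ)(8) = ρ(τ(σ(8))). σ(8) = 7, then τ(7) = 7, then ρ(7) = 7, so the result is 7.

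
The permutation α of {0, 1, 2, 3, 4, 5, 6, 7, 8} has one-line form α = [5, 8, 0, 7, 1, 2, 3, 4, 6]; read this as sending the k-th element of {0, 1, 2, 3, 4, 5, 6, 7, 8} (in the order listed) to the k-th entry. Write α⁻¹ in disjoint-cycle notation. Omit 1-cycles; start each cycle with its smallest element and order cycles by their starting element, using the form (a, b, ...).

(0, 2, 5)(1, 4, 7, 3, 6, 8)

The cycle decomposition of α is (0, 5, 2)(1, 8, 6, 3, 7, 4).
The inverse reverses every cycle; in canonical form, α⁻¹ = (0, 2, 5)(1, 4, 7, 3, 6, 8).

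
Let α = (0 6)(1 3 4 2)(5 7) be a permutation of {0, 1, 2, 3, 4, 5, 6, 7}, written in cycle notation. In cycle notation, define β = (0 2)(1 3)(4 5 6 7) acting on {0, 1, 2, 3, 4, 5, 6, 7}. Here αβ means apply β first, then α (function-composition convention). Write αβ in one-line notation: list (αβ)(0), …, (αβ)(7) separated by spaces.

Chase each element through β then α: 0 → 2 → 1; 1 → 3 → 4; 2 → 0 → 6; 3 → 1 → 3; 4 → 5 → 7; 5 → 6 → 0; 6 → 7 → 5; 7 → 4 → 2.
Collecting the images, αβ = [1 4 6 3 7 0 5 2].

1 4 6 3 7 0 5 2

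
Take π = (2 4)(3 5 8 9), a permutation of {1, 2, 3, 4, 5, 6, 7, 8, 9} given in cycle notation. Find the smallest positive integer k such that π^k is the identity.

4

The cycle type of π is (4, 2, 1, 1, 1).
The order is lcm(4, 2) = 4.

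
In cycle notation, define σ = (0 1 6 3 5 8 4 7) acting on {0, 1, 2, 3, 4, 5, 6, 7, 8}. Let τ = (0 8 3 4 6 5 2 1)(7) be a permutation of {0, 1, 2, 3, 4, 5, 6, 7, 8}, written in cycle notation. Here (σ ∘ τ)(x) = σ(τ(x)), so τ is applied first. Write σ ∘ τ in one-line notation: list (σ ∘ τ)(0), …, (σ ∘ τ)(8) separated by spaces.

4 1 6 7 3 2 8 0 5

For each element, apply τ then σ: 0 → 8 → 4; 1 → 0 → 1; 2 → 1 → 6; 3 → 4 → 7; 4 → 6 → 3; 5 → 2 → 2; 6 → 5 → 8; 7 → 7 → 0; 8 → 3 → 5.
So σ ∘ τ in one-line form is 4 1 6 7 3 2 8 0 5.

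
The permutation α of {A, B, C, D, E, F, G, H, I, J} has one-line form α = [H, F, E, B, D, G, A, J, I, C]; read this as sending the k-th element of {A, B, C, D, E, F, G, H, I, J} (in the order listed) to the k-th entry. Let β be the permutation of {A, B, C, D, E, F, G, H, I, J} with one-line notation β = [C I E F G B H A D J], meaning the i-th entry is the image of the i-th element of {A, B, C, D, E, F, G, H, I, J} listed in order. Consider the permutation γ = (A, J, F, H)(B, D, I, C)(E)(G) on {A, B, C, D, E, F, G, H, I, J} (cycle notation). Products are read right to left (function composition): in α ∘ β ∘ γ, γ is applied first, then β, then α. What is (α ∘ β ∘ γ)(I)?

Apply the permutations in order: γ(I) = C, then β(C) = E, then α(E) = D. So (α ∘ β ∘ γ)(I) = D.

D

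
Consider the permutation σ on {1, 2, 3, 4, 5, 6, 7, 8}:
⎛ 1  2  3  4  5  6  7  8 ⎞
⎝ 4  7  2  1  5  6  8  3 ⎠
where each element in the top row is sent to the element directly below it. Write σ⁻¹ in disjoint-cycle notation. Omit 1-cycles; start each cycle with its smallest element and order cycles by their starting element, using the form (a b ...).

(1 4)(2 3 8 7)

The cycle decomposition of σ is (1 4)(2 7 8 3).
The inverse reverses every cycle; in canonical form, σ⁻¹ = (1 4)(2 3 8 7).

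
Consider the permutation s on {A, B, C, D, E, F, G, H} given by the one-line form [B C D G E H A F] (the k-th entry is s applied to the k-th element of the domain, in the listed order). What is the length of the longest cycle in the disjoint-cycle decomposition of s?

Decomposing into disjoint cycles gives (A, B, C, D, G)(F, H); the longest has length 5.

5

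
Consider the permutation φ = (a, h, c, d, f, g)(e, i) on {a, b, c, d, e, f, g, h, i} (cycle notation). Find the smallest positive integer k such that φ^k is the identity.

The disjoint cycles have lengths 6, 2, 1.
The order is lcm(6, 2) = 6.

6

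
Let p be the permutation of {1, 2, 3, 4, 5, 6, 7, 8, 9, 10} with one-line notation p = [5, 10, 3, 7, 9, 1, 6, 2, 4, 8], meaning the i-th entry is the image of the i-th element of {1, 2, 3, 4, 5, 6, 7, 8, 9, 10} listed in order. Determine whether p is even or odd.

In disjoint-cycle form the cycle lengths are 6, 3, 1.
A cycle of length ℓ contributes ℓ−1 transpositions, so p is a product of 5 + 2 = 7 transpositions — odd.

odd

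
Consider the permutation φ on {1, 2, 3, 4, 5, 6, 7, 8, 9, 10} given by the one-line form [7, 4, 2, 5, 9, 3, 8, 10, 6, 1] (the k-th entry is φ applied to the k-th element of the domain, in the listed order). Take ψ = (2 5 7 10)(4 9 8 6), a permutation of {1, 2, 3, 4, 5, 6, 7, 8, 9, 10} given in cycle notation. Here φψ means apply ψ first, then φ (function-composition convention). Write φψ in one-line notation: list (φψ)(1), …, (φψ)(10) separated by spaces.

For each element, apply ψ then φ: 1 → 1 → 7; 2 → 5 → 9; 3 → 3 → 2; 4 → 9 → 6; 5 → 7 → 8; 6 → 4 → 5; 7 → 10 → 1; 8 → 6 → 3; 9 → 8 → 10; 10 → 2 → 4.
So φψ in one-line form is 7 9 2 6 8 5 1 3 10 4.

7 9 2 6 8 5 1 3 10 4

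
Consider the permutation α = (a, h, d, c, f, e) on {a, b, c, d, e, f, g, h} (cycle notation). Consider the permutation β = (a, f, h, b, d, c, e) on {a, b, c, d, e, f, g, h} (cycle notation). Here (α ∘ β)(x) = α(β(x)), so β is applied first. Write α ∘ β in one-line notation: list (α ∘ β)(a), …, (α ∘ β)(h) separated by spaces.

(α ∘ β)(x) = α(β(x)). Computing each image: α(β(a)) = α(f) = e, α(β(b)) = α(d) = c, α(β(c)) = α(e) = a, α(β(d)) = α(c) = f, α(β(e)) = α(a) = h, α(β(f)) = α(h) = d, α(β(g)) = α(g) = g, α(β(h)) = α(b) = b.
Hence α ∘ β = [e c a f h d g b].

e c a f h d g b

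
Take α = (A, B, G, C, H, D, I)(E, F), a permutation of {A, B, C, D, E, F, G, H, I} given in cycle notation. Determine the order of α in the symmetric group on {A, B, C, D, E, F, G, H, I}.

The disjoint cycles have lengths 7, 2.
The order of α is the least common multiple of its cycle lengths: lcm(7, 2) = 14.

14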